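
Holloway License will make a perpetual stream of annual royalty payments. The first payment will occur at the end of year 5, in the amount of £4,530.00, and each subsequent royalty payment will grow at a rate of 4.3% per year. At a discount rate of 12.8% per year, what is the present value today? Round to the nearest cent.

£32918.72

Value at end of year 4: C₁ / (r − g) = £4,530.00 / (0.128 − 0.043) = £53,294.1176
Discount to today: PV = £53,294.1176 / (1 + 0.128)^4 = £53,294.1176 / 1.618961 = £32,918.72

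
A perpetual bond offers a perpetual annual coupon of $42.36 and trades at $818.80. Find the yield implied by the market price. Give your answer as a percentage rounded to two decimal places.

5.17%

P = C/r ⇒ r = C/P = $42.36/$818.80 = 0.051734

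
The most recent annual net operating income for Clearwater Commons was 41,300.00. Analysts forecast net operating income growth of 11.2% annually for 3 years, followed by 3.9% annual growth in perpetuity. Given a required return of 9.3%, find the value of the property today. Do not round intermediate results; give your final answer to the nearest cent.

965065.52

D_1 = 45925.60000
D_2 = 51069.26720
D_3 = 56789.02513
Terminal value at year 3: TV = D_3×(1+g_2)/(r−g_2) = 59003.79711/0.054 = 1092662.90938
P_0 = D_1/(1+r)^1 + D_2/(1+r)^2 + D_3/(1+r)^3 + TV/(1+r)^3
    = 42017.93230 + 42748.34466 + 43491.45404 + 836807.79156 = 965065.52255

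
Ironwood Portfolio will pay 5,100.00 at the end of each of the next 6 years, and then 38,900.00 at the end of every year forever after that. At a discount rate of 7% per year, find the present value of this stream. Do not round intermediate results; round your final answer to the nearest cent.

PV of 6-year annuity: 5,100.00 × [1 − (1+0.07)^−6] / 0.07 = 24309.35226
Perpetuity value at year 6: 38,900.00 / 0.07 = 555714.28571
PV of perpetuity: 555714.28571 / (1+0.07)^6 = 370295.89295
Total PV = 24309.35226 + 370295.89295 = 394605.24521

394605.25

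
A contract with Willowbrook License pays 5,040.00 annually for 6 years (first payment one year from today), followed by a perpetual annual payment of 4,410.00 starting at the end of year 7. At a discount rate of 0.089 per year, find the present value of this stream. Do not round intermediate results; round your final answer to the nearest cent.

52385.14

PV of 6-year annuity: 5,040.00 × [1 − (1+0.089)^−6] / 0.089 = 22676.59673
Perpetuity value at year 6: 4,410.00 / 0.089 = 49550.56180
PV of perpetuity: 49550.56180 / (1+0.089)^6 = 29708.53966
Total PV = 22676.59673 + 29708.53966 = 52385.13639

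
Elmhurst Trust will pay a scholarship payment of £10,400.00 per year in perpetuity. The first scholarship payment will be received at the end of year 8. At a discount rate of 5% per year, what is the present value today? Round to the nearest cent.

Value at end of year 7: C / r = £10,400.00 / 0.05 = £208,000.0000
Discount to today: PV = £208,000.0000 / (1 + 0.05)^7 = £208,000.0000 / 1.407100 = £147,821.72

£147821.72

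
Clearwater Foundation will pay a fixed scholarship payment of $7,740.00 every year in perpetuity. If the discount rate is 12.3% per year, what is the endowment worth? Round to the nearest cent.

Level perpetuity: PV = C / r = $7,740.00 / 0.123 = $62,926.83

$62926.83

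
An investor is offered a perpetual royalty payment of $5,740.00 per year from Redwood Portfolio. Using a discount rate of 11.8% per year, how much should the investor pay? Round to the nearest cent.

Level perpetuity: PV = C / r = $5,740.00 / 0.118 = $48,644.07

$48644.07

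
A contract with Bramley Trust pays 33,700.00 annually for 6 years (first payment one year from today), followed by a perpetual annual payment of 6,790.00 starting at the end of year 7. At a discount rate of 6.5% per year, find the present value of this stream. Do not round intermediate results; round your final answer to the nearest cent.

PV of 6-year annuity: 33,700.00 × [1 − (1+0.065)^−6] / 0.065 = 163142.15687
Perpetuity value at year 6: 6,790.00 / 0.065 = 104461.53846
PV of perpetuity: 104461.53846 / (1+0.065)^6 = 71591.05641
Total PV = 163142.15687 + 71591.05641 = 234733.21328

234733.21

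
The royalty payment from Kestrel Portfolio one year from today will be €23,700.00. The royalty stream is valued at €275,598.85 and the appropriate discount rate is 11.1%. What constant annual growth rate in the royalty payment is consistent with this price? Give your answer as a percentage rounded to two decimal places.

P = D₁/(r−g) ⇒ g = r − D₁/P = 0.111 − €23,700.00/€275,598.85 = 0.025005

2.50%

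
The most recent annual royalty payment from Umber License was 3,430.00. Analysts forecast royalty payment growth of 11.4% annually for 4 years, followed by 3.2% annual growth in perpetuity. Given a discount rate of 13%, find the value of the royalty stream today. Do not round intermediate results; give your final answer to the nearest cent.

47358.47

D_1 = 3821.02000
D_2 = 4256.61628
D_3 = 4741.87054
D_4 = 5282.44378
Terminal value at year 4: TV = D_4×(1+g_2)/(r−g_2) = 5451.48198/0.098 = 55627.36712
P_0 = D_1/(1+r)^1 + D_2/(1+r)^2 + D_3/(1+r)^3 + D_4/(1+r)^4 + TV/(1+r)^4
    = 3381.43363 + 3333.55492 + 3286.35414 + 3239.82170 + 34117.30603 = 47358.47042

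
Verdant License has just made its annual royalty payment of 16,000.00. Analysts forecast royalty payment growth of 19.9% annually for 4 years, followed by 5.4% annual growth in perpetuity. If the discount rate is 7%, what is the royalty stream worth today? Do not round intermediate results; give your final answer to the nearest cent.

1747572.18

D_1 = 19184.00000
D_2 = 23001.61600
D_3 = 27578.93758
D_4 = 33067.14616
Terminal value at year 4: TV = D_4×(1+g_2)/(r−g_2) = 34852.77206/0.016 = 2178298.25350
P_0 = D_1/(1+r)^1 + D_2/(1+r)^2 + D_3/(1+r)^3 + D_4/(1+r)^4 + TV/(1+r)^4
    = 17928.97196 + 20090.50223 + 22512.62820 + 25226.76748 + 1661813.30801 = 1747572.17788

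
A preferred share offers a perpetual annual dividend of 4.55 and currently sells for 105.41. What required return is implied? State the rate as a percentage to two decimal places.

4.32%

P = C/r ⇒ r = C/P = 4.55/105.41 = 0.043165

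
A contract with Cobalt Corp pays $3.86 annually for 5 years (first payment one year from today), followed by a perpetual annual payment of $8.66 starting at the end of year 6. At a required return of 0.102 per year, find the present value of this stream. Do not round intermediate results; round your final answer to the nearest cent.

$66.80

PV of 5-year annuity: $3.86 × [1 − (1+0.102)^−5] / 0.102 = 14.55798
Perpetuity value at year 5: $8.66 / 0.102 = 84.90196
PV of perpetuity: 84.90196 / (1+0.102)^5 = 52.24079
Total PV = 14.55798 + 52.24079 = 66.79877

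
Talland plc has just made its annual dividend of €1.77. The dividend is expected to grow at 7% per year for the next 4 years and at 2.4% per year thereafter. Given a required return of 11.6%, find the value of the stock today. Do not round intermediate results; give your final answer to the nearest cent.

D_1 = 1.89390
D_2 = 2.02647
D_3 = 2.16833
D_4 = 2.32011
Terminal value at year 4: TV = D_4×(1+g_2)/(r−g_2) = 2.37579/0.092 = 25.82382
P_0 = D_1/(1+r)^1 + D_2/(1+r)^2 + D_3/(1+r)^3 + D_4/(1+r)^4 + TV/(1+r)^4
    = 1.69704 + 1.62709 + 1.56003 + 1.49572 + 16.64806 = 23.02795

€23.03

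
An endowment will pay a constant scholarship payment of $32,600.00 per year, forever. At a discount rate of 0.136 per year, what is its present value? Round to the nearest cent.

Level perpetuity: PV = C / r = $32,600.00 / 0.136 = $239,705.88

$239705.88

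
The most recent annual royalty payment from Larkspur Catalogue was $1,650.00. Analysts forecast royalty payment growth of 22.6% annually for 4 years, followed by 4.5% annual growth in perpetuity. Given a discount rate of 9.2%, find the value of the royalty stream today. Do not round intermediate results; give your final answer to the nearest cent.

$67176.07

D_1 = 2022.90000
D_2 = 2480.07540
D_3 = 3040.57244
D_4 = 3727.74181
Terminal value at year 4: TV = D_4×(1+g_2)/(r−g_2) = 3895.49019/0.047 = 82882.77007
P_0 = D_1/(1+r)^1 + D_2/(1+r)^2 + D_3/(1+r)^3 + D_4/(1+r)^4 + TV/(1+r)^4
    = 1852.47253 + 2079.79058 + 2335.00298 + 2621.53265 + 58287.26855 = 67176.06730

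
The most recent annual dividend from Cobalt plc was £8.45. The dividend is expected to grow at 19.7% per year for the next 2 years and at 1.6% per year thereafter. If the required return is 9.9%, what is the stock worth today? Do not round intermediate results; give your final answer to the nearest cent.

D_1 = 10.11465
D_2 = 12.10724
Terminal value at year 2: TV = D_2×(1+g_2)/(r−g_2) = 12.30095/0.083 = 148.20424
P_0 = D_1/(1+r)^1 + D_2/(1+r)^2 + TV/(1+r)^2
    = 9.20350 + 10.02420 + 122.70584 = 141.93354

£141.93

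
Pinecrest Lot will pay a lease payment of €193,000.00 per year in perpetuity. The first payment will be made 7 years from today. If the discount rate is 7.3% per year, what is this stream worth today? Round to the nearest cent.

€1732351.90

Value at end of year 6: C / r = €193,000.00 / 0.073 = €2,643,835.6164
Discount to today: PV = €2,643,835.6164 / (1 + 0.073)^6 = €2,643,835.6164 / 1.526154 = €1,732,351.90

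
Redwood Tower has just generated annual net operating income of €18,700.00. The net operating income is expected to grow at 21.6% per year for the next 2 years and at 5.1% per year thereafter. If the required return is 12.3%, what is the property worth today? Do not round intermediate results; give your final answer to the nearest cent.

D_1 = 22739.20000
D_2 = 27650.86720
Terminal value at year 2: TV = D_2×(1+g_2)/(r−g_2) = 29061.06143/0.072 = 403625.85316
P_0 = D_1/(1+r)^1 + D_2/(1+r)^2 + TV/(1+r)^2
    = 20248.61977 + 21925.48677 + 320051.20266 = 362225.30919

€362225.31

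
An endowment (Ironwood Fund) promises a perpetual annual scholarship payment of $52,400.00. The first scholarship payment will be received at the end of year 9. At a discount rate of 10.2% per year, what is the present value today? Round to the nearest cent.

$236199.17

Value at end of year 8: C / r = $52,400.00 / 0.102 = $513,725.4902
Discount to today: PV = $513,725.4902 / (1 + 0.102)^8 = $513,725.4902 / 2.174967 = $236,199.17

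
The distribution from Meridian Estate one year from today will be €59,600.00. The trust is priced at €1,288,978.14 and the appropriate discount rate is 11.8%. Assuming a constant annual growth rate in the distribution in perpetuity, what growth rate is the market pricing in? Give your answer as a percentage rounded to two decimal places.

P = D₁/(r−g) ⇒ g = r − D₁/P = 0.118 − €59,600.00/€1,288,978.14 = 0.071762

7.18%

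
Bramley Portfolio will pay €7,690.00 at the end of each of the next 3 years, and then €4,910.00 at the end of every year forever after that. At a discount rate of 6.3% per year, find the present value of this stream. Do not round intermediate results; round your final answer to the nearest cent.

€85326.43

PV of 3-year annuity: €7,690.00 × [1 − (1+0.063)^−3] / 0.063 = 20441.89948
Perpetuity value at year 3: €4,910.00 / 0.063 = 77936.50794
PV of perpetuity: 77936.50794 / (1+0.063)^3 = 64884.52791
Total PV = 20441.89948 + 64884.52791 = 85326.42738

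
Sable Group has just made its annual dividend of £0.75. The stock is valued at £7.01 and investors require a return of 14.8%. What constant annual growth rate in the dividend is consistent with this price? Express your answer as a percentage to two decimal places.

P = D₀(1+g)/(r−g) ⇒ P(r−g) = D₀(1+g) ⇒ g(P+D₀) = P·r − D₀
g = (P·r − D₀)/(P + D₀) = (£7.01×0.148 − £0.75) / (£7.01 + £0.75) = 0.037046

3.70%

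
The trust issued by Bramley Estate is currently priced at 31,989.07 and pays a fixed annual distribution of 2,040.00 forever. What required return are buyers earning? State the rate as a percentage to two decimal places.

P = C/r ⇒ r = C/P = 2,040.00/31,989.07 = 0.063772

6.38%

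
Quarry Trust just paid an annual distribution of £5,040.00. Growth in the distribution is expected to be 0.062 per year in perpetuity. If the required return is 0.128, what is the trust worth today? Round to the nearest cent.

£81098.18

D₁ = D₀ × (1 + g) = £5,040.00 × 1.062 = £5,352.4800
Growing perpetuity: P = D₁ / (r − g) = £5,352.4800 / (0.128 − 0.062) = £81,098.18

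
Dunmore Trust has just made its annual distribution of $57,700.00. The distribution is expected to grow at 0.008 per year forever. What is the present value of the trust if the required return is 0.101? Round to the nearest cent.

D₁ = D₀ × (1 + g) = $57,700.00 × 1.008 = $58,161.6000
Growing perpetuity: P = D₁ / (r − g) = $58,161.6000 / (0.101 − 0.008) = $625,393.55

$625393.55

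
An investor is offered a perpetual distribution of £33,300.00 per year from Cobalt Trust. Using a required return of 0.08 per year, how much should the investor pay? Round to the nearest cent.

£416250.00

Level perpetuity: PV = C / r = £33,300.00 / 0.08 = £416,250.00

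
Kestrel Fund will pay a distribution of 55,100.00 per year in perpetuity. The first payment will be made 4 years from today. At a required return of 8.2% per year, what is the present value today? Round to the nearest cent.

Value at end of year 3: C / r = 55,100.00 / 0.082 = 671,951.2195
Discount to today: PV = 671,951.2195 / (1 + 0.082)^3 = 671,951.2195 / 1.266723 = 530,464.06

530464.06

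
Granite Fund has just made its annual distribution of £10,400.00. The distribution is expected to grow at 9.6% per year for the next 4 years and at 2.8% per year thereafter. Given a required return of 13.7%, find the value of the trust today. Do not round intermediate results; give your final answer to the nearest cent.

D_1 = 11398.40000
D_2 = 12492.64640
D_3 = 13691.94045
D_4 = 15006.36674
Terminal value at year 4: TV = D_4×(1+g_2)/(r−g_2) = 15426.54501/0.109 = 141527.93584
P_0 = D_1/(1+r)^1 + D_2/(1+r)^2 + D_3/(1+r)^3 + D_4/(1+r)^4 + TV/(1+r)^4
    = 10024.97801 + 9663.47924 + 9315.01605 + 8979.11838 + 84683.79533 = 122666.38702

£122666.39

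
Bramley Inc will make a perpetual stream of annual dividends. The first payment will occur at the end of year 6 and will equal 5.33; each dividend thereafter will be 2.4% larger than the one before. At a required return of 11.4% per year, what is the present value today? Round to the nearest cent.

34.52

Value at end of year 5: C₁ / (r − g) = 5.33 / (0.114 − 0.024) = 59.2222
Discount to today: PV = 59.2222 / (1 + 0.114)^5 = 59.2222 / 1.715639 = 34.52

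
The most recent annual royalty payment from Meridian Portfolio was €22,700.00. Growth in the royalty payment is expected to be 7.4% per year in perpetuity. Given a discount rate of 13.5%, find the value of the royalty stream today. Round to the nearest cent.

€399668.85

D₁ = D₀ × (1 + g) = €22,700.00 × 1.074 = €24,379.8000
Growing perpetuity: P = D₁ / (r − g) = €24,379.8000 / (0.135 − 0.074) = €399,668.85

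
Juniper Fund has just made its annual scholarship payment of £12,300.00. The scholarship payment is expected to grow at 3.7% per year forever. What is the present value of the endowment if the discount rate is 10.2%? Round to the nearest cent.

D₁ = D₀ × (1 + g) = £12,300.00 × 1.037 = £12,755.1000
Growing perpetuity: P = D₁ / (r − g) = £12,755.1000 / (0.102 − 0.037) = £196,232.31

£196232.31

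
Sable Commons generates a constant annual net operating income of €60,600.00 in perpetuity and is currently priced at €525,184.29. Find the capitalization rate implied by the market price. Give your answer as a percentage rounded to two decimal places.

P = C/r ⇒ r = C/P = €60,600.00/€525,184.29 = 0.115388

11.54%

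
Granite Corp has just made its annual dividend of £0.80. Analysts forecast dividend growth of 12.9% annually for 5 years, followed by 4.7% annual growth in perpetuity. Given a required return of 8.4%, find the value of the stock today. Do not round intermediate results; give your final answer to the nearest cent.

D_1 = 0.90320
D_2 = 1.01971
D_3 = 1.15126
D_4 = 1.29977
D_5 = 1.46744
Terminal value at year 5: TV = D_5×(1+g_2)/(r−g_2) = 1.53641/0.037 = 41.52452
P_0 = D_1/(1+r)^1 + D_2/(1+r)^2 + D_3/(1+r)^3 + D_4/(1+r)^4 + D_5/(1+r)^5 + TV/(1+r)^5
    = 0.83321 + 0.86780 + 0.90382 + 0.94134 + 0.98042 + 27.74331 = 32.26991

£32.27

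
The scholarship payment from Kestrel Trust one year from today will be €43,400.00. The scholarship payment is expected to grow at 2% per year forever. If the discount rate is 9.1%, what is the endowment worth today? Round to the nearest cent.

€611267.61

Growing perpetuity: P = D₁ / (r − g) = €43,400.0000 / (0.091 − 0.02) = €611,267.61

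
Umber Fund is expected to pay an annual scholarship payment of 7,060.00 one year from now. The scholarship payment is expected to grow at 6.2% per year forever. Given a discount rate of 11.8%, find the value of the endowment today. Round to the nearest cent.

126071.43

Growing perpetuity: P = D₁ / (r − g) = 7,060.0000 / (0.118 − 0.062) = 126,071.43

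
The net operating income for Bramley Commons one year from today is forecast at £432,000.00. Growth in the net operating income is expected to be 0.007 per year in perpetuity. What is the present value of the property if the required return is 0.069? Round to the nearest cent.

£6967741.94

Growing perpetuity: P = D₁ / (r − g) = £432,000.0000 / (0.069 − 0.007) = £6,967,741.94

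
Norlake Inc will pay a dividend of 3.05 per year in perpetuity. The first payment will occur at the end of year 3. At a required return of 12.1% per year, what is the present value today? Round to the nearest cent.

20.06

Value at end of year 2: C / r = 3.05 / 0.121 = 25.2066
Discount to today: PV = 25.2066 / (1 + 0.121)^2 = 25.2066 / 1.256641 = 20.06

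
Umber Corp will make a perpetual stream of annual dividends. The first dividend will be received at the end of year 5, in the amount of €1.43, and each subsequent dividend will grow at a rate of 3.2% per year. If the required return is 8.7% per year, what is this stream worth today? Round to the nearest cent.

Value at end of year 4: C₁ / (r − g) = €1.43 / (0.087 − 0.032) = €26.0000
Discount to today: PV = €26.0000 / (1 + 0.087)^4 = €26.0000 / 1.396105 = €18.62

€18.62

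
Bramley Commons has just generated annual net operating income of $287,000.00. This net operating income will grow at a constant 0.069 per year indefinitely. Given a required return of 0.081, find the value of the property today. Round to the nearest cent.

D₁ = D₀ × (1 + g) = $287,000.00 × 1.069 = $306,803.0000
Growing perpetuity: P = D₁ / (r − g) = $306,803.0000 / (0.081 − 0.069) = $25,566,916.67

$25566916.67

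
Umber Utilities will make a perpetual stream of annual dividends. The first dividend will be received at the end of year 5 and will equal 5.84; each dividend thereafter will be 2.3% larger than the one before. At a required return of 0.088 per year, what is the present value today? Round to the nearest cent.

Value at end of year 4: C₁ / (r − g) = 5.84 / (0.088 − 0.023) = 89.8462
Discount to today: PV = 89.8462 / (1 + 0.088)^4 = 89.8462 / 1.401250 = 64.12

64.12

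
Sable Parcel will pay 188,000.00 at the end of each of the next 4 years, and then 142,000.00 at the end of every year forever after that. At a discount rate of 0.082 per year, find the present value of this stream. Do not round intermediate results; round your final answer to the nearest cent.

PV of 4-year annuity: 188,000.00 × [1 − (1+0.082)^−4] / 0.082 = 619917.84661
Perpetuity value at year 4: 142,000.00 / 0.082 = 1731707.31707
PV of perpetuity: 1731707.31707 / (1+0.082)^4 = 1263471.49676
Total PV = 619917.84661 + 1263471.49676 = 1883389.34337

1883389.34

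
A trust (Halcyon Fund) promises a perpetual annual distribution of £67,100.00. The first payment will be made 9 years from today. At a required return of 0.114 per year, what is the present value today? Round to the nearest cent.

Value at end of year 8: C / r = £67,100.00 / 0.114 = £588,596.4912
Discount to today: PV = £588,596.4912 / (1 + 0.114)^8 = £588,596.4912 / 2.371819 = £248,162.49

£248162.49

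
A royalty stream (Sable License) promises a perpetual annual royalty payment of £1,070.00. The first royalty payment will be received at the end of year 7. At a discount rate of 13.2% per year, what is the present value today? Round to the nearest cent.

£3852.40

Value at end of year 6: C / r = £1,070.00 / 0.132 = £8,106.0606
Discount to today: PV = £8,106.0606 / (1 + 0.132)^6 = £8,106.0606 / 2.104159 = £3,852.40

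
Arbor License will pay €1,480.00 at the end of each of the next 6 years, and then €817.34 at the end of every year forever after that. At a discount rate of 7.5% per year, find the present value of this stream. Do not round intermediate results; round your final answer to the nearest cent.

PV of 6-year annuity: €1,480.00 × [1 − (1+0.075)^−6] / 0.075 = 6946.89270
Perpetuity value at year 6: €817.34 / 0.075 = 10897.86667
PV of perpetuity: 10897.86667 / (1+0.075)^6 = 7061.39823
Total PV = 6946.89270 + 7061.39823 = 14008.29094

€14008.29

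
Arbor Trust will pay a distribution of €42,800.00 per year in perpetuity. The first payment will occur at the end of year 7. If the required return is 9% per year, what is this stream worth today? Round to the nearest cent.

€283558.24

Value at end of year 6: C / r = €42,800.00 / 0.09 = €475,555.5556
Discount to today: PV = €475,555.5556 / (1 + 0.09)^6 = €475,555.5556 / 1.677100 = €283,558.24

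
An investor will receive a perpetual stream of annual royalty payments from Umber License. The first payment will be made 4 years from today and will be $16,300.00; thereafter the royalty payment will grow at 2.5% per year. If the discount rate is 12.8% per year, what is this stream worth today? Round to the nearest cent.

Value at end of year 3: C₁ / (r − g) = $16,300.00 / (0.128 − 0.025) = $158,252.4272
Discount to today: PV = $158,252.4272 / (1 + 0.128)^3 = $158,252.4272 / 1.435249 = $110,261.29

$110261.29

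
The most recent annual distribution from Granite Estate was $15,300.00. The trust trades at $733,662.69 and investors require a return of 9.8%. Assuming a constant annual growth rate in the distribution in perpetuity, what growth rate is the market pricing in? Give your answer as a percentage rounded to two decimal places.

P = D₀(1+g)/(r−g) ⇒ P(r−g) = D₀(1+g) ⇒ g(P+D₀) = P·r − D₀
g = (P·r − D₀)/(P + D₀) = ($733,662.69×0.098 − $15,300.00) / ($733,662.69 + $15,300.00) = 0.075570

7.56%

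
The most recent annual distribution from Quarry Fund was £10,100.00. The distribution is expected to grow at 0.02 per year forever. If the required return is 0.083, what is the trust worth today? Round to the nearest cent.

D₁ = D₀ × (1 + g) = £10,100.00 × 1.02 = £10,302.0000
Growing perpetuity: P = D₁ / (r − g) = £10,302.0000 / (0.083 − 0.02) = £163,523.81

£163523.81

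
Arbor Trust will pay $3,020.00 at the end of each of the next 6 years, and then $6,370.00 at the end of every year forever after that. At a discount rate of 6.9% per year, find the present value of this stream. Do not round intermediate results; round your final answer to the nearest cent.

$76301.52

PV of 6-year annuity: $3,020.00 × [1 − (1+0.069)^−6] / 0.069 = 14439.49646
Perpetuity value at year 6: $6,370.00 / 0.069 = 92318.84058
PV of perpetuity: 92318.84058 / (1+0.069)^6 = 61862.02189
Total PV = 14439.49646 + 61862.02189 = 76301.51835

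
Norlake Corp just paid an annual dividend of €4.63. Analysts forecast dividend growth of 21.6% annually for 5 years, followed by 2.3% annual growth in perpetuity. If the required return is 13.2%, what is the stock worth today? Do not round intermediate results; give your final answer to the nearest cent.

D_1 = 5.63008
D_2 = 6.84618
D_3 = 8.32495
D_4 = 10.12314
D_5 = 12.30974
Terminal value at year 5: TV = D_5×(1+g_2)/(r−g_2) = 12.59286/0.109 = 115.53086
P_0 = D_1/(1+r)^1 + D_2/(1+r)^2 + D_3/(1+r)^3 + D_4/(1+r)^4 + D_5/(1+r)^5 + TV/(1+r)^5
    = 4.97357 + 5.34263 + 5.73908 + 6.16495 + 6.62242 + 62.15354 = 90.99619

€91.00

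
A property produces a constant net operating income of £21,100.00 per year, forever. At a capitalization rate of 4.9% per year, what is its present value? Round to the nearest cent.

£430612.24

Level perpetuity: PV = C / r = £21,100.00 / 0.049 = £430,612.24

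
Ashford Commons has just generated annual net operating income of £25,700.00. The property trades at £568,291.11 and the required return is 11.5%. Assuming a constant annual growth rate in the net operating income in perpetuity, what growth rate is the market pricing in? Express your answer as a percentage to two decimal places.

P = D₀(1+g)/(r−g) ⇒ P(r−g) = D₀(1+g) ⇒ g(P+D₀) = P·r − D₀
g = (P·r − D₀)/(P + D₀) = (£568,291.11×0.115 − £25,700.00) / (£568,291.11 + £25,700.00) = 0.066758

6.68%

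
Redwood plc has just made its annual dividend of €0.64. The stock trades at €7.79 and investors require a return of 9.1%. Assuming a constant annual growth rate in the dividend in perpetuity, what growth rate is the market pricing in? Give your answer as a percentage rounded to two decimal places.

0.82%

P = D₀(1+g)/(r−g) ⇒ P(r−g) = D₀(1+g) ⇒ g(P+D₀) = P·r − D₀
g = (P·r − D₀)/(P + D₀) = (€7.79×0.091 − €0.64) / (€7.79 + €0.64) = 0.008172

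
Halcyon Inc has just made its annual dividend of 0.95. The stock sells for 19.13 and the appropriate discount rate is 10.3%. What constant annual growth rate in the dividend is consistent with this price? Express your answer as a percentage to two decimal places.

5.08%

P = D₀(1+g)/(r−g) ⇒ P(r−g) = D₀(1+g) ⇒ g(P+D₀) = P·r − D₀
g = (P·r − D₀)/(P + D₀) = (19.13×0.103 − 0.95) / (19.13 + 0.95) = 0.050816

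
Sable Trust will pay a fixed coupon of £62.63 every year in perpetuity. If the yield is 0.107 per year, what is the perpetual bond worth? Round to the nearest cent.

Level perpetuity: PV = C / r = £62.63 / 0.107 = £585.33

£585.33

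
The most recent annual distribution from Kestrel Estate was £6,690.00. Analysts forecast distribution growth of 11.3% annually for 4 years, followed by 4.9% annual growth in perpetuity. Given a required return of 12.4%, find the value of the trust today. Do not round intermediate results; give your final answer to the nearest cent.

£116072.97

D_1 = 7445.97000
D_2 = 8287.36461
D_3 = 9223.83681
D_4 = 10266.13037
Terminal value at year 4: TV = D_4×(1+g_2)/(r−g_2) = 10769.17076/0.075 = 143588.94345
P_0 = D_1/(1+r)^1 + D_2/(1+r)^2 + D_3/(1+r)^3 + D_4/(1+r)^4 + TV/(1+r)^4
    = 6624.52847 + 6559.69768 + 6495.50135 + 6431.93327 + 89961.30670 = 116072.96746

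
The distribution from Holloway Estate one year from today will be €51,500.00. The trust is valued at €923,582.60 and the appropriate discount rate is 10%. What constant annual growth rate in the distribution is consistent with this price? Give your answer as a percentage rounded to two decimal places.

P = D₁/(r−g) ⇒ g = r − D₁/P = 0.1 − €51,500.00/€923,582.60 = 0.044239

4.42%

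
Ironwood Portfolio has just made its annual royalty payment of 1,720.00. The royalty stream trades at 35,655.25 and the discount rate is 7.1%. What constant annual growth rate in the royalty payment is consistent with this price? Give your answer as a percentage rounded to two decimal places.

2.17%

P = D₀(1+g)/(r−g) ⇒ P(r−g) = D₀(1+g) ⇒ g(P+D₀) = P·r − D₀
g = (P·r − D₀)/(P + D₀) = (35,655.25×0.071 − 1,720.00) / (35,655.25 + 1,720.00) = 0.021713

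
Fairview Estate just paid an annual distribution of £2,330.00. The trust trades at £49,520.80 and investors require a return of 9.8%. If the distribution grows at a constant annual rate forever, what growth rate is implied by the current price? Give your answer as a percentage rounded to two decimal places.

4.87%

P = D₀(1+g)/(r−g) ⇒ P(r−g) = D₀(1+g) ⇒ g(P+D₀) = P·r − D₀
g = (P·r − D₀)/(P + D₀) = (£49,520.80×0.098 − £2,330.00) / (£49,520.80 + £2,330.00) = 0.048660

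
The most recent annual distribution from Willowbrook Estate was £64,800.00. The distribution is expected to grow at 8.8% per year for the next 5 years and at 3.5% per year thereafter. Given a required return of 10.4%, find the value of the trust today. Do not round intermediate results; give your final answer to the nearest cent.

£1213759.74

D_1 = 70502.40000
D_2 = 76706.61120
D_3 = 83456.79299
D_4 = 90800.99077
D_5 = 98791.47796
Terminal value at year 5: TV = D_5×(1+g_2)/(r−g_2) = 102249.17968/0.069 = 1481872.16934
P_0 = D_1/(1+r)^1 + D_2/(1+r)^2 + D_3/(1+r)^3 + D_4/(1+r)^4 + D_5/(1+r)^5 + TV/(1+r)^5
    = 63860.86957 + 62935.34972 + 62023.24320 + 61124.35562 + 60238.49539 + 903577.43085 = 1213759.74434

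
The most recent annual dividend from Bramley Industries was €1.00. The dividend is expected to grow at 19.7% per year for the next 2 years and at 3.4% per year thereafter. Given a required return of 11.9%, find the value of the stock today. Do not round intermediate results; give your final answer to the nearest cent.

€16.13

D_1 = 1.19700
D_2 = 1.43281
Terminal value at year 2: TV = D_2×(1+g_2)/(r−g_2) = 1.48152/0.085 = 17.42970
P_0 = D_1/(1+r)^1 + D_2/(1+r)^2 + TV/(1+r)^2
    = 1.06971 + 1.14427 + 13.91970 = 16.13367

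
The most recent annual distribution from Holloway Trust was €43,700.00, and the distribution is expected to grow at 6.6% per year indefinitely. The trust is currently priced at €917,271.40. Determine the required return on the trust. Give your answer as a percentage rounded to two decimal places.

D₁ = €43,700.00 × 1.066 = €46,584.2000
P = D₁/(r − g) ⇒ r = D₁/P + g = €46,584.2000/€917,271.40 + 0.066 = 0.050786 + 0.066 = 0.116786

11.68%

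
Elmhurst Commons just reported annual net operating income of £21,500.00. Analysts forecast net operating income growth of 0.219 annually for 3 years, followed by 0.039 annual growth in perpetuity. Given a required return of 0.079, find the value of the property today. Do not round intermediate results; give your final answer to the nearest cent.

£888001.16

D_1 = 26208.50000
D_2 = 31948.16150
D_3 = 38944.80887
Terminal value at year 3: TV = D_3×(1+g_2)/(r−g_2) = 40463.65641/0.04 = 1011591.41036
P_0 = D_1/(1+r)^1 + D_2/(1+r)^2 + D_3/(1+r)^3 + TV/(1+r)^3
    = 24289.62002 + 27441.19259 + 31001.68097 + 805268.66315 = 888001.15673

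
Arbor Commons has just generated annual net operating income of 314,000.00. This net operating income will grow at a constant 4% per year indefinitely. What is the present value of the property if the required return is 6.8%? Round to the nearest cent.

11662857.14

D₁ = D₀ × (1 + g) = 314,000.00 × 1.04 = 326,560.0000
Growing perpetuity: P = D₁ / (r − g) = 326,560.0000 / (0.068 − 0.04) = 11,662,857.14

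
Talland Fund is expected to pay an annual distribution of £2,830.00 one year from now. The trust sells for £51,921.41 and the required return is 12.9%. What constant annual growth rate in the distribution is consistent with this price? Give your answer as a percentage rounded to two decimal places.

7.45%

P = D₁/(r−g) ⇒ g = r − D₁/P = 0.129 − £2,830.00/£51,921.41 = 0.074495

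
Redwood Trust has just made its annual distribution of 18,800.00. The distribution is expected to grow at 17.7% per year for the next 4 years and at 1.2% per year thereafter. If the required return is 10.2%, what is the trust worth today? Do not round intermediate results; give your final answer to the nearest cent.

363986.08

D_1 = 22127.60000
D_2 = 26044.18520
D_3 = 30654.00598
D_4 = 36079.76504
Terminal value at year 4: TV = D_4×(1+g_2)/(r−g_2) = 36512.72222/0.09 = 405696.91355
P_0 = D_1/(1+r)^1 + D_2/(1+r)^2 + D_3/(1+r)^3 + D_4/(1+r)^4 + TV/(1+r)^4
    = 20079.49183 + 21446.06342 + 22905.64124 + 24464.55511 + 275090.33085 = 363986.08245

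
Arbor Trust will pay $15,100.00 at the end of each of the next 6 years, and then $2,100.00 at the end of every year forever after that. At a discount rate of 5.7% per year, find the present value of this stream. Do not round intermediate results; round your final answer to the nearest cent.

PV of 6-year annuity: $15,100.00 × [1 − (1+0.057)^−6] / 0.057 = 74956.65164
Perpetuity value at year 6: $2,100.00 / 0.057 = 36842.10526
PV of perpetuity: 36842.10526 / (1+0.057)^6 = 26417.67027
Total PV = 74956.65164 + 26417.67027 = 101374.32191

$101374.32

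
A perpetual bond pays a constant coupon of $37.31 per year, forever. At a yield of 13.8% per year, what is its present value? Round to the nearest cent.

Level perpetuity: PV = C / r = $37.31 / 0.138 = $270.36

$270.36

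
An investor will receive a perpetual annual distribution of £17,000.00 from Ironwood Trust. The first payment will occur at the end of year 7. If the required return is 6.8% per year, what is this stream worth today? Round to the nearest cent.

£168466.09

Value at end of year 6: C / r = £17,000.00 / 0.068 = £250,000.0000
Discount to today: PV = £250,000.0000 / (1 + 0.068)^6 = £250,000.0000 / 1.483978 = £168,466.09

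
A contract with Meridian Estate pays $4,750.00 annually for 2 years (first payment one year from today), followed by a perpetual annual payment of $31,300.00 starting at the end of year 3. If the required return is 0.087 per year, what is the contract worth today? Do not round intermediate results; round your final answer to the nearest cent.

PV of 2-year annuity: $4,750.00 × [1 − (1+0.087)^−2] / 0.087 = 8389.90359
Perpetuity value at year 2: $31,300.00 / 0.087 = 359770.11494
PV of perpetuity: 359770.11494 / (1+0.087)^2 = 304485.06599
Total PV = 8389.90359 + 304485.06599 = 312874.96959

$312874.97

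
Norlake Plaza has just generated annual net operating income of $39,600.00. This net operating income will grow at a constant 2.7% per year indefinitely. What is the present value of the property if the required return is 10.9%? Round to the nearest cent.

D₁ = D₀ × (1 + g) = $39,600.00 × 1.027 = $40,669.2000
Growing perpetuity: P = D₁ / (r − g) = $40,669.2000 / (0.109 − 0.027) = $495,965.85

$495965.85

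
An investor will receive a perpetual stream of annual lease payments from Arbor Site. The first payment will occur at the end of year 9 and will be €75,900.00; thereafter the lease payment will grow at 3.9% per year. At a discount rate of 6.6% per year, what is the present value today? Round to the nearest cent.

€1685855.61

Value at end of year 8: C₁ / (r − g) = €75,900.00 / (0.066 − 0.039) = €2,811,111.1111
Discount to today: PV = €2,811,111.1111 / (1 + 0.066)^8 = €2,811,111.1111 / 1.667468 = €1,685,855.61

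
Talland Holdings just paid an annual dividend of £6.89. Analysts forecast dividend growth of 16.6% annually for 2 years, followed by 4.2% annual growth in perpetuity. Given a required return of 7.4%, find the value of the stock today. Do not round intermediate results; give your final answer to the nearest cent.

£280.04

D_1 = 8.03374
D_2 = 9.36734
Terminal value at year 2: TV = D_2×(1+g_2)/(r−g_2) = 9.76077/0.032 = 305.02404
P_0 = D_1/(1+r)^1 + D_2/(1+r)^2 + TV/(1+r)^2
    = 7.48020 + 8.12097 + 264.43900 = 280.04017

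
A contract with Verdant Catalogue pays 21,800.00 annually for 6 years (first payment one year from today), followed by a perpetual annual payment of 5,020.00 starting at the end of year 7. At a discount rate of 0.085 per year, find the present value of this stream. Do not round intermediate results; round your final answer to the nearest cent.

135468.02

PV of 6-year annuity: 21,800.00 × [1 − (1+0.085)^−6] / 0.085 = 99268.20030
Perpetuity value at year 6: 5,020.00 / 0.085 = 59058.82353
PV of perpetuity: 59058.82353 / (1+0.085)^6 = 36199.81594
Total PV = 99268.20030 + 36199.81594 = 135468.01623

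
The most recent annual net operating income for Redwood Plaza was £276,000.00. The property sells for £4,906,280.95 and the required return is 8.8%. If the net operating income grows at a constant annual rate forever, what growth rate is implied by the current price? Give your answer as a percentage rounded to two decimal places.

3.01%

P = D₀(1+g)/(r−g) ⇒ P(r−g) = D₀(1+g) ⇒ g(P+D₀) = P·r − D₀
g = (P·r − D₀)/(P + D₀) = (£4,906,280.95×0.088 − £276,000.00) / (£4,906,280.95 + £276,000.00) = 0.030055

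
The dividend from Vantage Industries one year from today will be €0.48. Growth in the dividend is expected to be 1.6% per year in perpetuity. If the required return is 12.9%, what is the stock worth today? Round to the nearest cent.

Growing perpetuity: P = D₁ / (r − g) = €0.4800 / (0.129 − 0.016) = €4.25

€4.25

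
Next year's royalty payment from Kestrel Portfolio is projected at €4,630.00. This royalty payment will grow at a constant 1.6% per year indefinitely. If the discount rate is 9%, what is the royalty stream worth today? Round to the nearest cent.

Growing perpetuity: P = D₁ / (r − g) = €4,630.0000 / (0.09 − 0.016) = €62,567.57

€62567.57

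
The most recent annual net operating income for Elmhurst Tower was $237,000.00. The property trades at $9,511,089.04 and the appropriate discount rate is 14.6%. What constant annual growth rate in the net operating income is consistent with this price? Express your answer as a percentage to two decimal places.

P = D₀(1+g)/(r−g) ⇒ P(r−g) = D₀(1+g) ⇒ g(P+D₀) = P·r − D₀
g = (P·r − D₀)/(P + D₀) = ($9,511,089.04×0.146 − $237,000.00) / ($9,511,089.04 + $237,000.00) = 0.118138

11.81%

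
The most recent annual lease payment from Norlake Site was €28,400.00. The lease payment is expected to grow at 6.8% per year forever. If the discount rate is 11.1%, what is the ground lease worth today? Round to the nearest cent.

D₁ = D₀ × (1 + g) = €28,400.00 × 1.068 = €30,331.2000
Growing perpetuity: P = D₁ / (r − g) = €30,331.2000 / (0.111 − 0.068) = €705,376.74

€705376.74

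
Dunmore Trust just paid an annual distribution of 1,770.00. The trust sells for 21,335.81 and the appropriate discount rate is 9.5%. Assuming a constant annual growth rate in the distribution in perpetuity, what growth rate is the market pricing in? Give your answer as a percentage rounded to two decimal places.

P = D₀(1+g)/(r−g) ⇒ P(r−g) = D₀(1+g) ⇒ g(P+D₀) = P·r − D₀
g = (P·r − D₀)/(P + D₀) = (21,335.81×0.095 − 1,770.00) / (21,335.81 + 1,770.00) = 0.011119

1.11%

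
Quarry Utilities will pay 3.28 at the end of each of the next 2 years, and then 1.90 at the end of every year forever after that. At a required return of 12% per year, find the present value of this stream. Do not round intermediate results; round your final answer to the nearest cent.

18.17

PV of 2-year annuity: 3.28 × [1 − (1+0.12)^−2] / 0.12 = 5.54337
Perpetuity value at year 2: 1.90 / 0.12 = 15.83333
PV of perpetuity: 15.83333 / (1+0.12)^2 = 12.62224
Total PV = 5.54337 + 12.62224 = 18.16560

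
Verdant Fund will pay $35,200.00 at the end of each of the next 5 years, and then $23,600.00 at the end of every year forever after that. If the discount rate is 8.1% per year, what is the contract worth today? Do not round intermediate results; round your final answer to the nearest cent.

$337551.65

PV of 5-year annuity: $35,200.00 × [1 − (1+0.081)^−5] / 0.081 = 140173.75185
Perpetuity value at year 5: $23,600.00 / 0.081 = 291358.02469
PV of perpetuity: 291358.02469 / (1+0.081)^5 = 197377.89561
Total PV = 140173.75185 + 197377.89561 = 337551.64746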